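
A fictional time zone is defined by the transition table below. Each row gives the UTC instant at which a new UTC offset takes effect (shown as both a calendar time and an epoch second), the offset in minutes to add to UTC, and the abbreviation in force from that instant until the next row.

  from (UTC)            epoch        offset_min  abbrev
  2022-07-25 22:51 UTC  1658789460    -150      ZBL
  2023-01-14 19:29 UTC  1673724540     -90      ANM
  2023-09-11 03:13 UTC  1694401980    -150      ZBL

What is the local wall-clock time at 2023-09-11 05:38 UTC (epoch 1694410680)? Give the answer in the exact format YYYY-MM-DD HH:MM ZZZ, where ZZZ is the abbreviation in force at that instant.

2023-09-11 03:08 ZBL

Query: 2023-09-11 05:38 UTC
Rule 3/3 (ZBL, -02:30): 2023-09-11 03:13 UTC ≤ query < +∞
5·60 + 38 - 150 = 188 min
188 = 0·1440 + 188; 188 = 3·60 + 8 → 03:08, same day
→ 2023-09-11 03:08 ZBL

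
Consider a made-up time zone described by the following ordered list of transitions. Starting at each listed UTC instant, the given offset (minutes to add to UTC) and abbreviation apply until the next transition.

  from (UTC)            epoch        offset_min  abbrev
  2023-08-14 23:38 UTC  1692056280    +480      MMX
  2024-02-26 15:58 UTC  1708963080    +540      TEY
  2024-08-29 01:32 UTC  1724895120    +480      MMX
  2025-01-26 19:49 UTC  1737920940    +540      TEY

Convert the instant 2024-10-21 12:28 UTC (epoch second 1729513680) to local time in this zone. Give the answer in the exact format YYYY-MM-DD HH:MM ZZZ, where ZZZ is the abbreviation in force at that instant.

Query: 2024-10-21 12:28 UTC
Rule 3/4 (MMX, +08:00): 2024-08-29 01:32 UTC ≤ query < 2025-01-26 19:49 UTC
12·60 + 28 + 480 = 1228 min
1228 = 0·1440 + 1228; 1228 = 20·60 + 28 → 20:28, same day
→ 2024-10-21 20:28 MMX

2024-10-21 20:28 MMX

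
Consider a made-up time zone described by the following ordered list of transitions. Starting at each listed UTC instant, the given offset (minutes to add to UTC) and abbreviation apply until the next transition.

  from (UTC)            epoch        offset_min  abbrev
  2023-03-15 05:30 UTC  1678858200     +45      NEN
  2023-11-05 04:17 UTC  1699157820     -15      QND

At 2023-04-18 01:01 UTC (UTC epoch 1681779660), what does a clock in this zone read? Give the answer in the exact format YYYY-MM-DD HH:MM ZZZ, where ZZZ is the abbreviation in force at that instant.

2023-04-18 01:46 NEN

Query: 2023-04-18 01:01 UTC
Rule 1/2 (NEN, +00:45): 2023-03-15 05:30 UTC ≤ query < 2023-11-05 04:17 UTC
1·60 + 1 + 45 = 106 min
106 = 0·1440 + 106; 106 = 1·60 + 46 → 01:46, same day
→ 2023-04-18 01:46 NEN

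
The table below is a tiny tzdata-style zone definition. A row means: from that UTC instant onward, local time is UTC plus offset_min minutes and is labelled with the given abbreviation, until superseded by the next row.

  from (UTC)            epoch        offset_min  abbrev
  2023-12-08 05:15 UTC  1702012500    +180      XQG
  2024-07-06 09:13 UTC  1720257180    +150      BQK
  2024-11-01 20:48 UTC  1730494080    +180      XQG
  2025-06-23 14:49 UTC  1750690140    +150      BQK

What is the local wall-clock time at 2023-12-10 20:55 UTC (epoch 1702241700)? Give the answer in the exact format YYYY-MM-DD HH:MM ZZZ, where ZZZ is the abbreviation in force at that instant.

2023-12-10 23:55 XQG

Query: 2023-12-10 20:55 UTC
Rule 1/4 (XQG, +03:00): 2023-12-08 05:15 UTC ≤ query < 2024-07-06 09:13 UTC
20·60 + 55 + 180 = 1435 min
1435 = 0·1440 + 1435; 1435 = 23·60 + 55 → 23:55, same day
→ 2023-12-10 23:55 XQG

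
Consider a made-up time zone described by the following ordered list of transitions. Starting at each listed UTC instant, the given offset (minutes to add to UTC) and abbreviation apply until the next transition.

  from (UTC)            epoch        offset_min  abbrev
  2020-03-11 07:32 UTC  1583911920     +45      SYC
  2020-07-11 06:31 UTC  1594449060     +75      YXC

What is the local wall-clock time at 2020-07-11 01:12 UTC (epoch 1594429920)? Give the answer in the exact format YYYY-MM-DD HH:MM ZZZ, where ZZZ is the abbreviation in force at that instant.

2020-07-11 01:57 SYC

Query: 2020-07-11 01:12 UTC
Rule 1/2 (SYC, +00:45): 2020-03-11 07:32 UTC ≤ query < 2020-07-11 06:31 UTC
1·60 + 12 + 45 = 117 min
117 = 0·1440 + 117; 117 = 1·60 + 57 → 01:57, same day
→ 2020-07-11 01:57 SYC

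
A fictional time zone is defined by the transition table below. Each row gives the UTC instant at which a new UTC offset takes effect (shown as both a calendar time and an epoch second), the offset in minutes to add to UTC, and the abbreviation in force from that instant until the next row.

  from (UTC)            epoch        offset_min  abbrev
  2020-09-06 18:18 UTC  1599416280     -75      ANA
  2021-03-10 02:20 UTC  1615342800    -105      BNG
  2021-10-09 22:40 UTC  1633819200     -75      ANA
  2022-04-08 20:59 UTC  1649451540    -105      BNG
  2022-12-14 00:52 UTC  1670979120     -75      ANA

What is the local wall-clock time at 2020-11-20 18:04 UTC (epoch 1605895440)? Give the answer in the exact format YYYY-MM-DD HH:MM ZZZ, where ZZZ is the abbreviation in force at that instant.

Query: 2020-11-20 18:04 UTC
Rule 1/5 (ANA, -01:15): 2020-09-06 18:18 UTC ≤ query < 2021-03-10 02:20 UTC
18·60 + 4 - 75 = 1009 min
1009 = 0·1440 + 1009; 1009 = 16·60 + 49 → 16:49, same day
→ 2020-11-20 16:49 ANA

2020-11-20 16:49 ANA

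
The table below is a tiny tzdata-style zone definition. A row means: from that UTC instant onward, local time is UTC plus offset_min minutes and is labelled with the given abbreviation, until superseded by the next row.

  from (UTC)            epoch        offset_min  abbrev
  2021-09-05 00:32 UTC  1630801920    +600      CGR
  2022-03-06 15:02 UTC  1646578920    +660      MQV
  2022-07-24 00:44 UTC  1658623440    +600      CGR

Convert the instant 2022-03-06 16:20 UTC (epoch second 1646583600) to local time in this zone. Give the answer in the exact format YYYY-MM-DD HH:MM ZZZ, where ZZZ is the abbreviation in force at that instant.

2022-03-07 03:20 MQV

Query: 2022-03-06 16:20 UTC
Rule 2/3 (MQV, +11:00): 2022-03-06 15:02 UTC ≤ query < 2022-07-24 00:44 UTC
16·60 + 20 + 660 = 1640 min
1640 = 1·1440 + 200; 200 = 3·60 + 20 → 03:20, 2022-03-06 + 1 day = 2022-03-07
→ 2022-03-07 03:20 MQV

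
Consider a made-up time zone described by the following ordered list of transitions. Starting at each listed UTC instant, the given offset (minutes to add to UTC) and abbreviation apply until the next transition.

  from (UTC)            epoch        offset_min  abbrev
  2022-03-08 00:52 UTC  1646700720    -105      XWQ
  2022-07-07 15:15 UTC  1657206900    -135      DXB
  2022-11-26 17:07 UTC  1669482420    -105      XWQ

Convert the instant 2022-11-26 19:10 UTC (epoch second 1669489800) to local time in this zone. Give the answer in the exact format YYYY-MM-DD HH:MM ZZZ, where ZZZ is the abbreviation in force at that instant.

2022-11-26 17:25 XWQ

Query: 2022-11-26 19:10 UTC
Rule 3/3 (XWQ, -01:45): 2022-11-26 17:07 UTC ≤ query < +∞
19·60 + 10 - 105 = 1045 min
1045 = 0·1440 + 1045; 1045 = 17·60 + 25 → 17:25, same day
→ 2022-11-26 17:25 XWQ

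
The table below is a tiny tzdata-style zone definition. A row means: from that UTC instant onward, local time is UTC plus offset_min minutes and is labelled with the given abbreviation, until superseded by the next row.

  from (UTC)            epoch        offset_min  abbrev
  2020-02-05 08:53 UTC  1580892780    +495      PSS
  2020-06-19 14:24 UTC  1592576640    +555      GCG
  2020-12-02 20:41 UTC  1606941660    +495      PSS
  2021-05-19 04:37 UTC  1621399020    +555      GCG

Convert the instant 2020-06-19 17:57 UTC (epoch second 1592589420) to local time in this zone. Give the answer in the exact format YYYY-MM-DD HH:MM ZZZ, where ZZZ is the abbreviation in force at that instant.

2020-06-20 03:12 GCG

Query: 2020-06-19 17:57 UTC
Rule 2/4 (GCG, +09:15): 2020-06-19 14:24 UTC ≤ query < 2020-12-02 20:41 UTC
17·60 + 57 + 555 = 1632 min
1632 = 1·1440 + 192; 192 = 3·60 + 12 → 03:12, 2020-06-19 + 1 day = 2020-06-20
→ 2020-06-20 03:12 GCG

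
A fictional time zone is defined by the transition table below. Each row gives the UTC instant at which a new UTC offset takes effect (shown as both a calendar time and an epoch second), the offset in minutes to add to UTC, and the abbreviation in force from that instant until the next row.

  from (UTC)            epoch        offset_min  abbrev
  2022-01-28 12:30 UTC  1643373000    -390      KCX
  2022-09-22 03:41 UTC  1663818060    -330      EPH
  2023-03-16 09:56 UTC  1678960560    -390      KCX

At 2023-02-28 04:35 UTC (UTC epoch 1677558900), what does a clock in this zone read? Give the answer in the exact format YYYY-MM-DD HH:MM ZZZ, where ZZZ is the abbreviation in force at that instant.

2023-02-27 23:05 EPH

Query: 2023-02-28 04:35 UTC
Rule 2/3 (EPH, -05:30): 2022-09-22 03:41 UTC ≤ query < 2023-03-16 09:56 UTC
4·60 + 35 - 330 = -55 min
-55 = -1·1440 + 1385; 1385 = 23·60 + 5 → 23:05, 2023-02-28 - 1 day = 2023-02-27
→ 2023-02-27 23:05 EPH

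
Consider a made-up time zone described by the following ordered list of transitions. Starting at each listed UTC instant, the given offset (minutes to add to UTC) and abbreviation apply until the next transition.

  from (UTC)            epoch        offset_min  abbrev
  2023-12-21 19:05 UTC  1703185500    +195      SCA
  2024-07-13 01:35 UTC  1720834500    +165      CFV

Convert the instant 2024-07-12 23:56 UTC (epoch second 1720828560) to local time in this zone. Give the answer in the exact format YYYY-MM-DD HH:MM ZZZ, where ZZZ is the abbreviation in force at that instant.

Query: 2024-07-12 23:56 UTC
Rule 1/2 (SCA, +03:15): 2023-12-21 19:05 UTC ≤ query < 2024-07-13 01:35 UTC
23·60 + 56 + 195 = 1631 min
1631 = 1·1440 + 191; 191 = 3·60 + 11 → 03:11, 2024-07-12 + 1 day = 2024-07-13
→ 2024-07-13 03:11 SCA

2024-07-13 03:11 SCA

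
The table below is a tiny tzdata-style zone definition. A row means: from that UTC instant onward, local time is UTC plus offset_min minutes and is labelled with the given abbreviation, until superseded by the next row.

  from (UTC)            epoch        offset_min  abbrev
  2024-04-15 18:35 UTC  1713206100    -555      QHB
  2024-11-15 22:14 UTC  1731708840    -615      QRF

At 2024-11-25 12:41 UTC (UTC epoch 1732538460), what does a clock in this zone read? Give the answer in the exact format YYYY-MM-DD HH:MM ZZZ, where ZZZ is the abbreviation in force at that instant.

2024-11-25 02:26 QRF

Query: 2024-11-25 12:41 UTC
Rule 2/2 (QRF, -10:15): 2024-11-15 22:14 UTC ≤ query < +∞
12·60 + 41 - 615 = 146 min
146 = 0·1440 + 146; 146 = 2·60 + 26 → 02:26, same day
→ 2024-11-25 02:26 QRF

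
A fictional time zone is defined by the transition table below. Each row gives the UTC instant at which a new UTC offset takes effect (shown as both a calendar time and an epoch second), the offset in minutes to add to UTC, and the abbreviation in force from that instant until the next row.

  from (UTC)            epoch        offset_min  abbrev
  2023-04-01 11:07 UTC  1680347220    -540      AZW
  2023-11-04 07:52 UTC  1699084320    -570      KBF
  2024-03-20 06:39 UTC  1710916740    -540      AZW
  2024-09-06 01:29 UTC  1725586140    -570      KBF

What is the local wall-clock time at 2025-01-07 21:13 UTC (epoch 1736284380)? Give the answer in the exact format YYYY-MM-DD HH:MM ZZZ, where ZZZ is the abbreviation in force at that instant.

2025-01-07 11:43 KBF

Query: 2025-01-07 21:13 UTC
Rule 4/4 (KBF, -09:30): 2024-09-06 01:29 UTC ≤ query < +∞
21·60 + 13 - 570 = 703 min
703 = 0·1440 + 703; 703 = 11·60 + 43 → 11:43, same day
→ 2025-01-07 11:43 KBF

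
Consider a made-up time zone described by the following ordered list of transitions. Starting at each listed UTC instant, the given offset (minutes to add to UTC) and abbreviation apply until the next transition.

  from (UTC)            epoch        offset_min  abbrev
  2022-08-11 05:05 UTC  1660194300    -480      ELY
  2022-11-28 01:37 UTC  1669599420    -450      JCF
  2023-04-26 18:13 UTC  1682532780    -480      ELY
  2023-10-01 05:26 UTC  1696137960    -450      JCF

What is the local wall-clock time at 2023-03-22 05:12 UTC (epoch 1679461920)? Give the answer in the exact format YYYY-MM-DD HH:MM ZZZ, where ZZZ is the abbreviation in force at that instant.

2023-03-21 21:42 JCF

Query: 2023-03-22 05:12 UTC
Rule 2/4 (JCF, -07:30): 2022-11-28 01:37 UTC ≤ query < 2023-04-26 18:13 UTC
5·60 + 12 - 450 = -138 min
-138 = -1·1440 + 1302; 1302 = 21·60 + 42 → 21:42, 2023-03-22 - 1 day = 2023-03-21
→ 2023-03-21 21:42 JCF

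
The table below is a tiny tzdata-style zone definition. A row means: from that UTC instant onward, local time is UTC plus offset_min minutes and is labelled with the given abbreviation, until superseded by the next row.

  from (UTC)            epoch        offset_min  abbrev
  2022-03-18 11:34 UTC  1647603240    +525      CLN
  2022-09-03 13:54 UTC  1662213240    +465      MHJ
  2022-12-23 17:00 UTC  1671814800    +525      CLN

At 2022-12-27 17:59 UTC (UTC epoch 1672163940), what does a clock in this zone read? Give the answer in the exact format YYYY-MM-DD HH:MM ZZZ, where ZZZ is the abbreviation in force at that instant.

Query: 2022-12-27 17:59 UTC
Rule 3/3 (CLN, +08:45): 2022-12-23 17:00 UTC ≤ query < +∞
17·60 + 59 + 525 = 1604 min
1604 = 1·1440 + 164; 164 = 2·60 + 44 → 02:44, 2022-12-27 + 1 day = 2022-12-28
→ 2022-12-28 02:44 CLN

2022-12-28 02:44 CLN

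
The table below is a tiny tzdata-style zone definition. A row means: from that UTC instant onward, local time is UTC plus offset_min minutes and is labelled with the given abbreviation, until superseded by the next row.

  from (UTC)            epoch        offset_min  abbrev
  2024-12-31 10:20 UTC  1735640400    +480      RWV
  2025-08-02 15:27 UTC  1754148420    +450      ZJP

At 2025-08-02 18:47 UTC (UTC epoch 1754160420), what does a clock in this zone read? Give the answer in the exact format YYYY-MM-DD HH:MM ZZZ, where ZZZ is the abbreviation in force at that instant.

Query: 2025-08-02 18:47 UTC
Rule 2/2 (ZJP, +07:30): 2025-08-02 15:27 UTC ≤ query < +∞
18·60 + 47 + 450 = 1577 min
1577 = 1·1440 + 137; 137 = 2·60 + 17 → 02:17, 2025-08-02 + 1 day = 2025-08-03
→ 2025-08-03 02:17 ZJP

2025-08-03 02:17 ZJP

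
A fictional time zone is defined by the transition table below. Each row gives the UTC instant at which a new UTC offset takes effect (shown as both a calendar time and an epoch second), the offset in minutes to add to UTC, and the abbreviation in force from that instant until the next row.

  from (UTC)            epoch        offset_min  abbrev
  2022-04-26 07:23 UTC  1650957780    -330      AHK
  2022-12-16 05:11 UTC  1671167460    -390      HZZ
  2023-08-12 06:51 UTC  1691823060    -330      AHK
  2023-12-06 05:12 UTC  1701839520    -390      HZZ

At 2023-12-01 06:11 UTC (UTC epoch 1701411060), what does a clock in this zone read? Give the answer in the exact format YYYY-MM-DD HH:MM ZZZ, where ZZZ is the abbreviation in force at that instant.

Query: 2023-12-01 06:11 UTC
Rule 3/4 (AHK, -05:30): 2023-08-12 06:51 UTC ≤ query < 2023-12-06 05:12 UTC
6·60 + 11 - 330 = 41 min
41 = 0·1440 + 41; 41 = 0·60 + 41 → 00:41, same day
→ 2023-12-01 00:41 AHK

2023-12-01 00:41 AHK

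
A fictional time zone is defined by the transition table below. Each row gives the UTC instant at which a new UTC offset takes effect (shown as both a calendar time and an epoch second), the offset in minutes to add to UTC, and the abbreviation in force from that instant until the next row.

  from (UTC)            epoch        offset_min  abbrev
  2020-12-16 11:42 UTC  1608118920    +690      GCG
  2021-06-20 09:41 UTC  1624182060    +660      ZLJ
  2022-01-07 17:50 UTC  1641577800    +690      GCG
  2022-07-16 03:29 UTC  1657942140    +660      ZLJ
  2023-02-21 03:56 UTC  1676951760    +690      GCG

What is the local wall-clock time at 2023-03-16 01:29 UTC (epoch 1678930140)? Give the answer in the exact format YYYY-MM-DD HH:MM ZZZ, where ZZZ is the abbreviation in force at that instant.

2023-03-16 12:59 GCG

Query: 2023-03-16 01:29 UTC
Rule 5/5 (GCG, +11:30): 2023-02-21 03:56 UTC ≤ query < +∞
1·60 + 29 + 690 = 779 min
779 = 0·1440 + 779; 779 = 12·60 + 59 → 12:59, same day
→ 2023-03-16 12:59 GCG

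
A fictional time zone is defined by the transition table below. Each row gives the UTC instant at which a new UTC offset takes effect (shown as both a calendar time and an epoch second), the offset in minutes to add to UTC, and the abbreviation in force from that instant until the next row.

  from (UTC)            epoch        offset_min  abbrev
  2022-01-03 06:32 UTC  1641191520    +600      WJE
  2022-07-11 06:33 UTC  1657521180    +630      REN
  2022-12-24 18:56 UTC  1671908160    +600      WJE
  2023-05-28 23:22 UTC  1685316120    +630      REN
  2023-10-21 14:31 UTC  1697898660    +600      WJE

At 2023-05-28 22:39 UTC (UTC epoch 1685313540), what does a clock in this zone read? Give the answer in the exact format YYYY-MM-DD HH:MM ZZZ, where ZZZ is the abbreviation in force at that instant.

Query: 2023-05-28 22:39 UTC
Rule 3/5 (WJE, +10:00): 2022-12-24 18:56 UTC ≤ query < 2023-05-28 23:22 UTC
22·60 + 39 + 600 = 1959 min
1959 = 1·1440 + 519; 519 = 8·60 + 39 → 08:39, 2023-05-28 + 1 day = 2023-05-29
→ 2023-05-29 08:39 WJE

2023-05-29 08:39 WJE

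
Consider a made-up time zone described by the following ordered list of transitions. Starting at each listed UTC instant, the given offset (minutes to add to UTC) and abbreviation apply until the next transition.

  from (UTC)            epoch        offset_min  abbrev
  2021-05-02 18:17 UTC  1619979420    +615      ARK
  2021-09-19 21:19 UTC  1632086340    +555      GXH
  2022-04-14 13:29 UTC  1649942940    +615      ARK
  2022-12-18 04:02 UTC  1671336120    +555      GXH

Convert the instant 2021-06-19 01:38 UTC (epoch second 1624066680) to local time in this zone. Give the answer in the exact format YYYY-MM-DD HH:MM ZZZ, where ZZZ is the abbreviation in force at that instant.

2021-06-19 11:53 ARK

Query: 2021-06-19 01:38 UTC
Rule 1/4 (ARK, +10:15): 2021-05-02 18:17 UTC ≤ query < 2021-09-19 21:19 UTC
1·60 + 38 + 615 = 713 min
713 = 0·1440 + 713; 713 = 11·60 + 53 → 11:53, same day
→ 2021-06-19 11:53 ARK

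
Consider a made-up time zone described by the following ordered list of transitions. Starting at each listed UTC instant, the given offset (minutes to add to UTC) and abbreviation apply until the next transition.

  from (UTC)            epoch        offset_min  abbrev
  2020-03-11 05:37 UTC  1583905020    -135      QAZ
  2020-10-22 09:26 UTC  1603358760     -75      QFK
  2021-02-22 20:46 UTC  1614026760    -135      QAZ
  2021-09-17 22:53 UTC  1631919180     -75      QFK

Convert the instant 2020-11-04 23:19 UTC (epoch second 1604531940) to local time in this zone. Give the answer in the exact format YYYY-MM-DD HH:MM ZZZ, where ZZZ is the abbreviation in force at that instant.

2020-11-04 22:04 QFK

Query: 2020-11-04 23:19 UTC
Rule 2/4 (QFK, -01:15): 2020-10-22 09:26 UTC ≤ query < 2021-02-22 20:46 UTC
23·60 + 19 - 75 = 1324 min
1324 = 0·1440 + 1324; 1324 = 22·60 + 4 → 22:04, same day
→ 2020-11-04 22:04 QFK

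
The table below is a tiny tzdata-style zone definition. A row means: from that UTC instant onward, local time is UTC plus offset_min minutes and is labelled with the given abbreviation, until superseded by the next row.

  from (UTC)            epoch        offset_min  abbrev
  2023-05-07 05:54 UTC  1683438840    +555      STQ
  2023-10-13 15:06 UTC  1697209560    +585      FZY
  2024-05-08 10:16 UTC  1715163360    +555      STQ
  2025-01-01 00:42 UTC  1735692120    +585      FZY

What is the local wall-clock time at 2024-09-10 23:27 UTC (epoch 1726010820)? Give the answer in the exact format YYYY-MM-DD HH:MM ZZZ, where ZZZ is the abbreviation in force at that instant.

2024-09-11 08:42 STQ

Query: 2024-09-10 23:27 UTC
Rule 3/4 (STQ, +09:15): 2024-05-08 10:16 UTC ≤ query < 2025-01-01 00:42 UTC
23·60 + 27 + 555 = 1962 min
1962 = 1·1440 + 522; 522 = 8·60 + 42 → 08:42, 2024-09-10 + 1 day = 2024-09-11
→ 2024-09-11 08:42 STQ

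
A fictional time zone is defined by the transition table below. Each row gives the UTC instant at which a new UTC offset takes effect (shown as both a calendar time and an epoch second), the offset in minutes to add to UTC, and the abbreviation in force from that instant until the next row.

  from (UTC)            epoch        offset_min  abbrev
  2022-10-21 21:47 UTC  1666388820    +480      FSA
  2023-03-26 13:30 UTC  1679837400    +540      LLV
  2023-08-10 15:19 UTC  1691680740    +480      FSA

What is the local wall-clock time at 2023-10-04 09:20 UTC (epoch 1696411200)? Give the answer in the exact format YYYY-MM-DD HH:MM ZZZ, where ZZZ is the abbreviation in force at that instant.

Query: 2023-10-04 09:20 UTC
Rule 3/3 (FSA, +08:00): 2023-08-10 15:19 UTC ≤ query < +∞
9·60 + 20 + 480 = 1040 min
1040 = 0·1440 + 1040; 1040 = 17·60 + 20 → 17:20, same day
→ 2023-10-04 17:20 FSA

2023-10-04 17:20 FSA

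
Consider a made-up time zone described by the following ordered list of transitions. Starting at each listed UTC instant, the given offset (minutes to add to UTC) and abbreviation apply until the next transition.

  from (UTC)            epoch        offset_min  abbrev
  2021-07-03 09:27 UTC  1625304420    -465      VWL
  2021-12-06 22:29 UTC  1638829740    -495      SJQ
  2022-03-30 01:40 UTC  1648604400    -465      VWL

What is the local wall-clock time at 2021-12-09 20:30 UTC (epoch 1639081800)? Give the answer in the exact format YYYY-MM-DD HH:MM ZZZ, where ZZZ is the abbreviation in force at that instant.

2021-12-09 12:15 SJQ

Query: 2021-12-09 20:30 UTC
Rule 2/3 (SJQ, -08:15): 2021-12-06 22:29 UTC ≤ query < 2022-03-30 01:40 UTC
20·60 + 30 - 495 = 735 min
735 = 0·1440 + 735; 735 = 12·60 + 15 → 12:15, same day
→ 2021-12-09 12:15 SJQ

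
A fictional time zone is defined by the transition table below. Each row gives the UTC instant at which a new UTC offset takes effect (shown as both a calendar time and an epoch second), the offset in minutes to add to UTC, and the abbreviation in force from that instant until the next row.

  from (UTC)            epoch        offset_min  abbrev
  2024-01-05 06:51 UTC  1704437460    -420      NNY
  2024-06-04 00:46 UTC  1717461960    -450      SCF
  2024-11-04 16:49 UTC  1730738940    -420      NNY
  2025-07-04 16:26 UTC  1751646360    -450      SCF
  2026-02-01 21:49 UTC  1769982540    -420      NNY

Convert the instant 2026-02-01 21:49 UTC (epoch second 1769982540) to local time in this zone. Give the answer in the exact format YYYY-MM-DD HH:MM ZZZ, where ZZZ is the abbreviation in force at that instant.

2026-02-01 14:49 NNY

Query: 2026-02-01 21:49 UTC
Rule 5/5 (NNY, -07:00): 2026-02-01 21:49 UTC ≤ query < +∞
21·60 + 49 - 420 = 889 min
889 = 0·1440 + 889; 889 = 14·60 + 49 → 14:49, same day
→ 2026-02-01 14:49 NNY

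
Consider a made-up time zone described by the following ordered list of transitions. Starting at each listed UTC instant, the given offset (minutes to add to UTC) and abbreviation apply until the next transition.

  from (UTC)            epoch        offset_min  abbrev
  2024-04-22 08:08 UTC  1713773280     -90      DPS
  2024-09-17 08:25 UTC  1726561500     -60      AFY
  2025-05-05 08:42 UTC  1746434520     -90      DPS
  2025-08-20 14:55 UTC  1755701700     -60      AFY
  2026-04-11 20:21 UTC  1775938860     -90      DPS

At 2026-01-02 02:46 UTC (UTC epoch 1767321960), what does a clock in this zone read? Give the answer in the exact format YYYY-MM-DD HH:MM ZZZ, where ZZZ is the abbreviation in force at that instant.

Query: 2026-01-02 02:46 UTC
Rule 4/5 (AFY, -01:00): 2025-08-20 14:55 UTC ≤ query < 2026-04-11 20:21 UTC
2·60 + 46 - 60 = 106 min
106 = 0·1440 + 106; 106 = 1·60 + 46 → 01:46, same day
→ 2026-01-02 01:46 AFY

2026-01-02 01:46 AFY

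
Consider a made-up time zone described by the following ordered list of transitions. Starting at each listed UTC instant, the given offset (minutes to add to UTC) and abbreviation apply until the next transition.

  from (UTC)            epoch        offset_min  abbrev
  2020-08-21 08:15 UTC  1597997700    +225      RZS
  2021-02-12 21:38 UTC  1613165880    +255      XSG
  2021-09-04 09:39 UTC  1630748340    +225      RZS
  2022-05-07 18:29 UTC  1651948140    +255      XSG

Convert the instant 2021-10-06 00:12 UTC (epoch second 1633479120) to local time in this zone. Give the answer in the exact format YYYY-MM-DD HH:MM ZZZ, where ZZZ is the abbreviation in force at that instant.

Query: 2021-10-06 00:12 UTC
Rule 3/4 (RZS, +03:45): 2021-09-04 09:39 UTC ≤ query < 2022-05-07 18:29 UTC
0·60 + 12 + 225 = 237 min
237 = 0·1440 + 237; 237 = 3·60 + 57 → 03:57, same day
→ 2021-10-06 03:57 RZS

2021-10-06 03:57 RZS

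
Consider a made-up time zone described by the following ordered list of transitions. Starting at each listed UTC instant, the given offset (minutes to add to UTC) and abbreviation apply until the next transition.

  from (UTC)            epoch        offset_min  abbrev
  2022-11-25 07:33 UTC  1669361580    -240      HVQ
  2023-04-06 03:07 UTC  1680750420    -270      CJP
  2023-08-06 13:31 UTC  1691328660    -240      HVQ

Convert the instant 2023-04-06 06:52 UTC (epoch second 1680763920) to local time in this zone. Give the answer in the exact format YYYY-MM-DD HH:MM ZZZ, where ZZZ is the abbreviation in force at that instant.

2023-04-06 02:22 CJP

Query: 2023-04-06 06:52 UTC
Rule 2/3 (CJP, -04:30): 2023-04-06 03:07 UTC ≤ query < 2023-08-06 13:31 UTC
6·60 + 52 - 270 = 142 min
142 = 0·1440 + 142; 142 = 2·60 + 22 → 02:22, same day
→ 2023-04-06 02:22 CJP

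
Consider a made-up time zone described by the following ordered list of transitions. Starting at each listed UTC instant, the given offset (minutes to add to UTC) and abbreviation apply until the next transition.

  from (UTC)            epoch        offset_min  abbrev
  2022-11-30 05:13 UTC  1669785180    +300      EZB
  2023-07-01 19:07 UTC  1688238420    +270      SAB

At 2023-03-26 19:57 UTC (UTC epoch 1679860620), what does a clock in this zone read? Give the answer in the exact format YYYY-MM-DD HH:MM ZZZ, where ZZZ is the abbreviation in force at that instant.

2023-03-27 00:57 EZB

Query: 2023-03-26 19:57 UTC
Rule 1/2 (EZB, +05:00): 2022-11-30 05:13 UTC ≤ query < 2023-07-01 19:07 UTC
19·60 + 57 + 300 = 1497 min
1497 = 1·1440 + 57; 57 = 0·60 + 57 → 00:57, 2023-03-26 + 1 day = 2023-03-27
→ 2023-03-27 00:57 EZB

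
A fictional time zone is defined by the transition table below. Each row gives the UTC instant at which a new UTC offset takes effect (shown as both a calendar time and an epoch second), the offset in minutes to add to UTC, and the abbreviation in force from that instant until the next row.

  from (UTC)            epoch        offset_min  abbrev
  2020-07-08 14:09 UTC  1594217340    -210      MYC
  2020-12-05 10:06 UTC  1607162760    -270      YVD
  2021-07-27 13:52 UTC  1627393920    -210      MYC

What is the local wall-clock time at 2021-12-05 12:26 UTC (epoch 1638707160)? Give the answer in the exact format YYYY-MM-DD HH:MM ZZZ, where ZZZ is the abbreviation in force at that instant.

Query: 2021-12-05 12:26 UTC
Rule 3/3 (MYC, -03:30): 2021-07-27 13:52 UTC ≤ query < +∞
12·60 + 26 - 210 = 536 min
536 = 0·1440 + 536; 536 = 8·60 + 56 → 08:56, same day
→ 2021-12-05 08:56 MYC

2021-12-05 08:56 MYC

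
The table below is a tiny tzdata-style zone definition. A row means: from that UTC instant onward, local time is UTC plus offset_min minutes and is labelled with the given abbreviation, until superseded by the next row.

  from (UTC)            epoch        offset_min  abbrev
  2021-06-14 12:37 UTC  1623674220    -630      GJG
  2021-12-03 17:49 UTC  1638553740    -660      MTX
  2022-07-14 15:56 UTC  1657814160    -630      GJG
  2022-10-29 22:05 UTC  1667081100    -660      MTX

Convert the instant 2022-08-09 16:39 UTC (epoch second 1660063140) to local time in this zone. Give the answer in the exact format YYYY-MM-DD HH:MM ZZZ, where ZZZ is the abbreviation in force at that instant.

Query: 2022-08-09 16:39 UTC
Rule 3/4 (GJG, -10:30): 2022-07-14 15:56 UTC ≤ query < 2022-10-29 22:05 UTC
16·60 + 39 - 630 = 369 min
369 = 0·1440 + 369; 369 = 6·60 + 9 → 06:09, same day
→ 2022-08-09 06:09 GJG

2022-08-09 06:09 GJG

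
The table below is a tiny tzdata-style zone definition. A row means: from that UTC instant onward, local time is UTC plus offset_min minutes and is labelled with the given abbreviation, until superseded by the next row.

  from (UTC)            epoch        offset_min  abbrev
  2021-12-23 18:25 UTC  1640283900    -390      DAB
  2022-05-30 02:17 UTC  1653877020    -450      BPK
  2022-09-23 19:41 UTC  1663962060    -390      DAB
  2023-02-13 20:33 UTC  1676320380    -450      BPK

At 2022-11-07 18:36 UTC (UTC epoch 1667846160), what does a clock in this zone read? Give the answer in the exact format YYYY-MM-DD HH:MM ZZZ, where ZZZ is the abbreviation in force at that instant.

2022-11-07 12:06 DAB

Query: 2022-11-07 18:36 UTC
Rule 3/4 (DAB, -06:30): 2022-09-23 19:41 UTC ≤ query < 2023-02-13 20:33 UTC
18·60 + 36 - 390 = 726 min
726 = 0·1440 + 726; 726 = 12·60 + 6 → 12:06, same day
→ 2022-11-07 12:06 DAB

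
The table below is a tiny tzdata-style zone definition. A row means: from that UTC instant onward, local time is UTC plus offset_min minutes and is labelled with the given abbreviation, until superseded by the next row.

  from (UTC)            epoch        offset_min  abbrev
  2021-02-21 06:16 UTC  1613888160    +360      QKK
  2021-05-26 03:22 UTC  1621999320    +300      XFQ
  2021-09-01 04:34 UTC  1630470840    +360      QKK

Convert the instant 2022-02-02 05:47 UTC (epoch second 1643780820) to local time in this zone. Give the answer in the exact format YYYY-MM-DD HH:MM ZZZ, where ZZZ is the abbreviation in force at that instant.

2022-02-02 11:47 QKK

Query: 2022-02-02 05:47 UTC
Rule 3/3 (QKK, +06:00): 2021-09-01 04:34 UTC ≤ query < +∞
5·60 + 47 + 360 = 707 min
707 = 0·1440 + 707; 707 = 11·60 + 47 → 11:47, same day
→ 2022-02-02 11:47 QKK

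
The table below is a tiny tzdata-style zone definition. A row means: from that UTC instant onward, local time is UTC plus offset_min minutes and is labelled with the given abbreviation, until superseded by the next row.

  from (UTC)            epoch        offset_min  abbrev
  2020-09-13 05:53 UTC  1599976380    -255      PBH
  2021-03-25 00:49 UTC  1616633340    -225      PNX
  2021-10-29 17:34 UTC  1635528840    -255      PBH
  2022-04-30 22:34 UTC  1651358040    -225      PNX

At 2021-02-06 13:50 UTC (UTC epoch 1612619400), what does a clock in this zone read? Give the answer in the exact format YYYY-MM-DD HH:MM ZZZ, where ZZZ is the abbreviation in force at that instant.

2021-02-06 09:35 PBH

Query: 2021-02-06 13:50 UTC
Rule 1/4 (PBH, -04:15): 2020-09-13 05:53 UTC ≤ query < 2021-03-25 00:49 UTC
13·60 + 50 - 255 = 575 min
575 = 0·1440 + 575; 575 = 9·60 + 35 → 09:35, same day
→ 2021-02-06 09:35 PBH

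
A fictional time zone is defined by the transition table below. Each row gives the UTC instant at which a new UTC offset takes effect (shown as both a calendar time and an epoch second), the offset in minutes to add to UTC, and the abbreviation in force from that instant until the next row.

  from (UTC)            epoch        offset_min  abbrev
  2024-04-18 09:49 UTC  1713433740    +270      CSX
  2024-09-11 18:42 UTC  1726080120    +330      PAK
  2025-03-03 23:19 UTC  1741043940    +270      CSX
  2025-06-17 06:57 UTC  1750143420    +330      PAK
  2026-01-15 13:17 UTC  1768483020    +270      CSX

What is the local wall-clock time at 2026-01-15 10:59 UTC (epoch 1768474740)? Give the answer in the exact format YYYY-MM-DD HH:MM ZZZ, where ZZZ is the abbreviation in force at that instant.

2026-01-15 16:29 PAK

Query: 2026-01-15 10:59 UTC
Rule 4/5 (PAK, +05:30): 2025-06-17 06:57 UTC ≤ query < 2026-01-15 13:17 UTC
10·60 + 59 + 330 = 989 min
989 = 0·1440 + 989; 989 = 16·60 + 29 → 16:29, same day
→ 2026-01-15 16:29 PAK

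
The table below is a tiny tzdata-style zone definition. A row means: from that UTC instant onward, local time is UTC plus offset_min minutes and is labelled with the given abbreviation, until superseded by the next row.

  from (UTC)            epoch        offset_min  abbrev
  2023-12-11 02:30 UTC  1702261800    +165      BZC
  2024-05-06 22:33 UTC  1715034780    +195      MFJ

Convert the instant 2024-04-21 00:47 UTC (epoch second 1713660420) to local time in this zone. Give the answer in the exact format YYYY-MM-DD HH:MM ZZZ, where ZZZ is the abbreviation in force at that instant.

2024-04-21 03:32 BZC

Query: 2024-04-21 00:47 UTC
Rule 1/2 (BZC, +02:45): 2023-12-11 02:30 UTC ≤ query < 2024-05-06 22:33 UTC
0·60 + 47 + 165 = 212 min
212 = 0·1440 + 212; 212 = 3·60 + 32 → 03:32, same day
→ 2024-04-21 03:32 BZC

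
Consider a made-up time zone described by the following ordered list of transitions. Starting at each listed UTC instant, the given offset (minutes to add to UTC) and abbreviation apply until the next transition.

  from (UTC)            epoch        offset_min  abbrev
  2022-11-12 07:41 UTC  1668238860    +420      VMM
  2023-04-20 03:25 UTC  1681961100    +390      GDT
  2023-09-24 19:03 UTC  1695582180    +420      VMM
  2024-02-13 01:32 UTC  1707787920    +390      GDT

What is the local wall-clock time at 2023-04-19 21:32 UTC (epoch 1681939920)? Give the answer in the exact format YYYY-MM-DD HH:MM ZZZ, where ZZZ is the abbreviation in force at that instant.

Query: 2023-04-19 21:32 UTC
Rule 1/4 (VMM, +07:00): 2022-11-12 07:41 UTC ≤ query < 2023-04-20 03:25 UTC
21·60 + 32 + 420 = 1712 min
1712 = 1·1440 + 272; 272 = 4·60 + 32 → 04:32, 2023-04-19 + 1 day = 2023-04-20
→ 2023-04-20 04:32 VMM

2023-04-20 04:32 VMM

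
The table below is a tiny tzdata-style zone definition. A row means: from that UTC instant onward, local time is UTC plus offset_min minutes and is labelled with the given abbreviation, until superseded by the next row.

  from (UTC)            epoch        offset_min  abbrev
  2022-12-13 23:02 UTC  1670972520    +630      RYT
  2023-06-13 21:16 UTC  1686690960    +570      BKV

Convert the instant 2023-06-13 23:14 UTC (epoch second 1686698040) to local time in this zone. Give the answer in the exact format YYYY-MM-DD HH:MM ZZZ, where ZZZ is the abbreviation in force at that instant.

Query: 2023-06-13 23:14 UTC
Rule 2/2 (BKV, +09:30): 2023-06-13 21:16 UTC ≤ query < +∞
23·60 + 14 + 570 = 1964 min
1964 = 1·1440 + 524; 524 = 8·60 + 44 → 08:44, 2023-06-13 + 1 day = 2023-06-14
→ 2023-06-14 08:44 BKV

2023-06-14 08:44 BKV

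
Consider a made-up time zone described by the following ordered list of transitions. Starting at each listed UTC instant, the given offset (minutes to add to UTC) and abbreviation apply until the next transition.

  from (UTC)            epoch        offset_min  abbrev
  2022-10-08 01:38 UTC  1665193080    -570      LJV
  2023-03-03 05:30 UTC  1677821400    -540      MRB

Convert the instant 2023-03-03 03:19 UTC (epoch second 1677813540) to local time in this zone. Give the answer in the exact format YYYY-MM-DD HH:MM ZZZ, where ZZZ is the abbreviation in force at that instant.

2023-03-02 17:49 LJV

Query: 2023-03-03 03:19 UTC
Rule 1/2 (LJV, -09:30): 2022-10-08 01:38 UTC ≤ query < 2023-03-03 05:30 UTC
3·60 + 19 - 570 = -371 min
-371 = -1·1440 + 1069; 1069 = 17·60 + 49 → 17:49, 2023-03-03 - 1 day = 2023-03-02
→ 2023-03-02 17:49 LJV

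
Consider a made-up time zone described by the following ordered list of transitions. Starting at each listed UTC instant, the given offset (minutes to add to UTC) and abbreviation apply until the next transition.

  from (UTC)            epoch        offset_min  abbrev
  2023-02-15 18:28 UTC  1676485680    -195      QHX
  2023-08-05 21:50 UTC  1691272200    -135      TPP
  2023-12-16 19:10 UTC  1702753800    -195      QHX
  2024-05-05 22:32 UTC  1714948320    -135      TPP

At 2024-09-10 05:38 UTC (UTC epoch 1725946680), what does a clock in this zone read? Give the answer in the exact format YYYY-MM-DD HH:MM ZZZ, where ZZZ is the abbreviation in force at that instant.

2024-09-10 03:23 TPP

Query: 2024-09-10 05:38 UTC
Rule 4/4 (TPP, -02:15): 2024-05-05 22:32 UTC ≤ query < +∞
5·60 + 38 - 135 = 203 min
203 = 0·1440 + 203; 203 = 3·60 + 23 → 03:23, same day
→ 2024-09-10 03:23 TPP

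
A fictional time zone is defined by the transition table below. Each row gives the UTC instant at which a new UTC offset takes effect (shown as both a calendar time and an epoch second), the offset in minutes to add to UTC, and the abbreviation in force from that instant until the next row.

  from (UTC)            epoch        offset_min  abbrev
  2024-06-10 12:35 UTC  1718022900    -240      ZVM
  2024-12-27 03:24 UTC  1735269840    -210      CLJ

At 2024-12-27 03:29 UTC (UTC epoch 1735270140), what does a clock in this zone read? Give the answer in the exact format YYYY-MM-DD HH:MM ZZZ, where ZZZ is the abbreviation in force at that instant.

2024-12-26 23:59 CLJ

Query: 2024-12-27 03:29 UTC
Rule 2/2 (CLJ, -03:30): 2024-12-27 03:24 UTC ≤ query < +∞
3·60 + 29 - 210 = -1 min
-1 = -1·1440 + 1439; 1439 = 23·60 + 59 → 23:59, 2024-12-27 - 1 day = 2024-12-26
→ 2024-12-26 23:59 CLJ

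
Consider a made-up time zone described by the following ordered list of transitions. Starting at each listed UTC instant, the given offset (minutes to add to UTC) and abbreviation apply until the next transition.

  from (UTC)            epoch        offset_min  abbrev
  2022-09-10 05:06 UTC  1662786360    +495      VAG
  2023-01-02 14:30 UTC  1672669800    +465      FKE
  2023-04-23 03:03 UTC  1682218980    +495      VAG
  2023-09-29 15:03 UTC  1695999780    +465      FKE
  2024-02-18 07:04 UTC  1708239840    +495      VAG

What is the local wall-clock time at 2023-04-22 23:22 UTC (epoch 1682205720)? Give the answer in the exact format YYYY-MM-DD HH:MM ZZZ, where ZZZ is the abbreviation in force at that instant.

2023-04-23 07:07 FKE

Query: 2023-04-22 23:22 UTC
Rule 2/5 (FKE, +07:45): 2023-01-02 14:30 UTC ≤ query < 2023-04-23 03:03 UTC
23·60 + 22 + 465 = 1867 min
1867 = 1·1440 + 427; 427 = 7·60 + 7 → 07:07, 2023-04-22 + 1 day = 2023-04-23
→ 2023-04-23 07:07 FKE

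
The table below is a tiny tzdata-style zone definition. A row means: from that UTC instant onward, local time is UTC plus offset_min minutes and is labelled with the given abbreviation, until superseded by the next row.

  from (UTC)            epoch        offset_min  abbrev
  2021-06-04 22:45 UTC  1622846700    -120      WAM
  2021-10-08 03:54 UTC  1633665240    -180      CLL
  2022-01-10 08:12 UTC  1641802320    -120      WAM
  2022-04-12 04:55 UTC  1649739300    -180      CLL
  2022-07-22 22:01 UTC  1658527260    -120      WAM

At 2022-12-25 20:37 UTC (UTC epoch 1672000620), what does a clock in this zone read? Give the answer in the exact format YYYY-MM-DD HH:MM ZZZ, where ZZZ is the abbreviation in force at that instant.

2022-12-25 18:37 WAM

Query: 2022-12-25 20:37 UTC
Rule 5/5 (WAM, -02:00): 2022-07-22 22:01 UTC ≤ query < +∞
20·60 + 37 - 120 = 1117 min
1117 = 0·1440 + 1117; 1117 = 18·60 + 37 → 18:37, same day
→ 2022-12-25 18:37 WAM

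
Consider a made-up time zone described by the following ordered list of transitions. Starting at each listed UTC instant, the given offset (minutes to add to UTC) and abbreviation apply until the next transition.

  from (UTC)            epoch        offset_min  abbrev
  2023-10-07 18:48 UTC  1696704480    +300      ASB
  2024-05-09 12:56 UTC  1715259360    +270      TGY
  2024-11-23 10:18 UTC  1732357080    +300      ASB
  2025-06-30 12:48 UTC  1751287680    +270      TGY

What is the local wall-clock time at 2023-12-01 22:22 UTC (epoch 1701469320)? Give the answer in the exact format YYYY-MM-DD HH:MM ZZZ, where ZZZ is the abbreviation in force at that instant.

Query: 2023-12-01 22:22 UTC
Rule 1/4 (ASB, +05:00): 2023-10-07 18:48 UTC ≤ query < 2024-05-09 12:56 UTC
22·60 + 22 + 300 = 1642 min
1642 = 1·1440 + 202; 202 = 3·60 + 22 → 03:22, 2023-12-01 + 1 day = 2023-12-02
→ 2023-12-02 03:22 ASB

2023-12-02 03:22 ASB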